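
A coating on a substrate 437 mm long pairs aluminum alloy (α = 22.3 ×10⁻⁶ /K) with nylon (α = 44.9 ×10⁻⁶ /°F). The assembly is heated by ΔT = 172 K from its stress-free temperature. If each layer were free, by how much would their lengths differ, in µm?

4400 µm

nylon: α = 44.9×10⁻⁶/°F × 9/5 = 80.8×10⁻⁶/K.
Δα = |22.3 − 80.8|×10⁻⁶/K = 58.5×10⁻⁶/K.
ΔL_mismatch = Δα·L·ΔT = 58.5×10⁻⁶ × 437.0 mm × 172.0 K = 4400 µm.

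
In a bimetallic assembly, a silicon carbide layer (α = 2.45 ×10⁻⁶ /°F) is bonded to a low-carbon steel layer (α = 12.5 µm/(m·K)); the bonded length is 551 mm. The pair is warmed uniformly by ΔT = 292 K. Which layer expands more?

silicon carbide: α = 2.45×10⁻⁶/°F × 9/5 = 4.41×10⁻⁶/K.
α(silicon carbide) = 4.41×10⁻⁶/K vs α(low-carbon steel) = 12.5×10⁻⁶/K.
Higher α expands more for the same ΔT: low-carbon steel.

low-carbon steel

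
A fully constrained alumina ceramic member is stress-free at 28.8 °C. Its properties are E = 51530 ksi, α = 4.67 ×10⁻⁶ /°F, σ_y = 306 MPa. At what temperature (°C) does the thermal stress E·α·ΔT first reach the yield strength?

131 °C

E = 51530 ksi = 355.3 GPa.
α = 4.67×10⁻⁶/°F × 9/5 = 8.41×10⁻⁶/K.
E·α·ΔT = 306.0 MPa ⇒ ΔT = 306.0 / (355.3×10³ × 8.41×10⁻⁶) = 102.5 K.
T = 28.8 + 102.5 = 131.3 °C.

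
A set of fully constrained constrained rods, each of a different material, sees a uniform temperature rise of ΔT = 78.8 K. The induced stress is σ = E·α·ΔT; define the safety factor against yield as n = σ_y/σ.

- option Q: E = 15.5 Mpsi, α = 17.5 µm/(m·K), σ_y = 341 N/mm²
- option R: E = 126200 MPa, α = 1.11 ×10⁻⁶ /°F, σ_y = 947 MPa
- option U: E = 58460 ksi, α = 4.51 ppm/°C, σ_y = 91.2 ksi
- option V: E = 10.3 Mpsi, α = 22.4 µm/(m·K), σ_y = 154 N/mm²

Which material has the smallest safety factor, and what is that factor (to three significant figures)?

option V, n = 1.23

In consistent units (E in GPa, α in ×10⁻⁶/K, σ_y in MPa):
  option Q: E = 106.9, α = 17.5, σ_y = 341.0 → σ = 147 MPa, n = 2.31
  option R: E = 126.2, α = 2.00, σ_y = 947.0 → σ = 19.9 MPa, n = 47.7
  option U: E = 403.1, α = 4.51, σ_y = 628.8 → σ = 143 MPa, n = 4.39
  option V: E = 71.02, α = 22.4, σ_y = 154.0 → σ = 125 MPa, n = 1.23
The minimum is option V at n = 1.23.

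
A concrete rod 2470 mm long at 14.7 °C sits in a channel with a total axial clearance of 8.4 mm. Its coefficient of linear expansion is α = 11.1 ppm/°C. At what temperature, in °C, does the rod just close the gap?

321 °C

α·L₀·ΔT = 8.4 mm ⇒ ΔT = 8.4 / (11.1×10⁻⁶ × 2470.0) = 306.4 K.
T = 14.7 + 306.4 = 321.1 °C.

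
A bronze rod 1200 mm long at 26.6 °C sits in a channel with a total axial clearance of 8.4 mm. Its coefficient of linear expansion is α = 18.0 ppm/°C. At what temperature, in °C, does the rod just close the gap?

415 °C

α·L₀·ΔT = 8.4 mm ⇒ ΔT = 8.4 / (18.0×10⁻⁶ × 1200.0) = 388.9 K.
T = 26.6 + 388.9 = 415.5 °C.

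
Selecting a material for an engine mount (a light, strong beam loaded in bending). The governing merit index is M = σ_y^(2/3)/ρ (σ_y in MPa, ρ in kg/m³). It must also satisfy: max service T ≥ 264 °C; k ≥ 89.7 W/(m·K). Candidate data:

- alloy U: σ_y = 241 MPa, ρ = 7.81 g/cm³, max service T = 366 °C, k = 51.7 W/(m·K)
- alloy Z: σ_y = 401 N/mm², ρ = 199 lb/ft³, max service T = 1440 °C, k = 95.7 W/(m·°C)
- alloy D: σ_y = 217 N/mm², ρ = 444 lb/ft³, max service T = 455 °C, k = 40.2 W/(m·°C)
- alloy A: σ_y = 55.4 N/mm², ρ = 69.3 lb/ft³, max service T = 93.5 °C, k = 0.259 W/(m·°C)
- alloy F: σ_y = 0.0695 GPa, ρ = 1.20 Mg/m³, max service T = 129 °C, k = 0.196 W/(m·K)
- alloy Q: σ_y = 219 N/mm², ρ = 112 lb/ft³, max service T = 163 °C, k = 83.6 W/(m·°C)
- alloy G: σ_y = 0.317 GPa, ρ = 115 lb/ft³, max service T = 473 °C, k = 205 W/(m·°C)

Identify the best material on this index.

alloy G

Screen on constraints: max service T ≥ 264 °C; k ≥ 89.7 W/(m·K). Survivors: alloy Z, alloy G.
In SI units:
  alloy Z: σ_y = 401.0 MPa, ρ = 3188 kg/m³
  alloy G: σ_y = 317.0 MPa, ρ = 1842 kg/m³
  alloy G: M = 25.2×10⁻³
  alloy Z: M = 17.1×10⁻³
The maximum is for alloy G.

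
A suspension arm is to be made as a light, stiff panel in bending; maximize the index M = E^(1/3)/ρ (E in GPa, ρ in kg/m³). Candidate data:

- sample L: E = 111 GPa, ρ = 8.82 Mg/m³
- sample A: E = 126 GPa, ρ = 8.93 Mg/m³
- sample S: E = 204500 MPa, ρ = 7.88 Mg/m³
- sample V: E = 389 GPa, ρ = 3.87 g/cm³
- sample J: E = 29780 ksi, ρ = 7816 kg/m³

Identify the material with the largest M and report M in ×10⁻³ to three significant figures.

sample V, M = 1.89×10⁻³

Convert each candidate to consistent units, then evaluate M:
  sample L: E = 111.0 GPa, ρ = 8820 kg/m³
  sample A: E = 126.0 GPa, ρ = 8930 kg/m³
  sample S: E = 204.5 GPa, ρ = 7880 kg/m³
  sample V: E = 389.0 GPa, ρ = 3870 kg/m³
  sample J: E = 205.3 GPa, ρ = 7816 kg/m³
  sample V: M = 1.89×10⁻³
  sample J: M = 0.755×10⁻³
  sample S: M = 0.748×10⁻³
  sample A: M = 0.561×10⁻³
  sample L: M = 0.545×10⁻³
Sample V has the largest M.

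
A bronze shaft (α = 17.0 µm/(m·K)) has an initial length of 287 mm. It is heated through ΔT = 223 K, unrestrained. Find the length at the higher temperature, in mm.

288.09 mm

ΔL = α·L₀·ΔT = 17.0×10⁻⁶ × 287 mm × 223.0 K = 1.09 mm.
L = L₀ + ΔL = 287 + 1.09 = 288.09 mm.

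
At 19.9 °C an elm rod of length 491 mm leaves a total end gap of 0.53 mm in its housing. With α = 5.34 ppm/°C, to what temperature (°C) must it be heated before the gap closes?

222 °C

α·L₀·ΔT = 0.53 mm ⇒ ΔT = 0.53 / (5.34×10⁻⁶ × 491.0) = 202.1 K.
T = 19.9 + 202.1 = 222.0 °C.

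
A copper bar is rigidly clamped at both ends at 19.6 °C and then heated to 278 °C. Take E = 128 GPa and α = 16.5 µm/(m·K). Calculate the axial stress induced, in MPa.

546 MPa

ΔT = 258.4 K. Constrained thermal stress σ = E·α·ΔT = 128.0×10³ MPa × 16.5×10⁻⁶ × 258.4 = 546 MPa (compressive).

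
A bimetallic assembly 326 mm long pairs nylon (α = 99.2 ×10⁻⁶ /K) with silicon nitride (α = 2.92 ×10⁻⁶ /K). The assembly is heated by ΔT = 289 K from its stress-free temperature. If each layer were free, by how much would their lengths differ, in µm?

Δα = |99.2 − 2.92|×10⁻⁶/K = 96.3×10⁻⁶/K.
ΔL_mismatch = Δα·L·ΔT = 96.3×10⁻⁶ × 326.0 mm × 289.0 K = 9070 µm.

9070 µm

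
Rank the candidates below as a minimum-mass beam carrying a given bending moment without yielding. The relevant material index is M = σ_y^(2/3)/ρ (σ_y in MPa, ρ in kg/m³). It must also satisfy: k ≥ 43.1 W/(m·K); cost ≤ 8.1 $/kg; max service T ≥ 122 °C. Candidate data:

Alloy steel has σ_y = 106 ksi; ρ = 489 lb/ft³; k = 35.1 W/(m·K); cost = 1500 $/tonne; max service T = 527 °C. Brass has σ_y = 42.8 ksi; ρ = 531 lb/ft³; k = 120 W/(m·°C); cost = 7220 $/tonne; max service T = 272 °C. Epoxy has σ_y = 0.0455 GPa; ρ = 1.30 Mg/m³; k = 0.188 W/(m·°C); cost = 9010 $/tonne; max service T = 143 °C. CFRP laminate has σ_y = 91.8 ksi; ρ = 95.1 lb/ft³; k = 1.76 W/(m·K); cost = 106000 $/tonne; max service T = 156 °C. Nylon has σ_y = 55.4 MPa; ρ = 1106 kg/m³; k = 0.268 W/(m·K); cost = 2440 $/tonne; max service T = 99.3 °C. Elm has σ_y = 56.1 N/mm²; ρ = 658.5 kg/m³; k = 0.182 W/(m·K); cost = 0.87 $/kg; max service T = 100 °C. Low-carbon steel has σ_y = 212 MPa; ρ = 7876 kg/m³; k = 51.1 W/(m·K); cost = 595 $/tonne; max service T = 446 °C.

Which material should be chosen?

brass

Screen on constraints: k ≥ 43.1 W/(m·K); cost ≤ 8.1 $/kg; max service T ≥ 122 °C. Survivors: brass, low-carbon steel.
Convert each candidate to consistent units, then evaluate M:
  brass: σ_y = 295.1 MPa, ρ = 8506 kg/m³
  low-carbon steel: σ_y = 212.0 MPa, ρ = 7876 kg/m³
  brass: M = 5.21×10⁻³
  low-carbon steel: M = 4.51×10⁻³
Brass has the largest M.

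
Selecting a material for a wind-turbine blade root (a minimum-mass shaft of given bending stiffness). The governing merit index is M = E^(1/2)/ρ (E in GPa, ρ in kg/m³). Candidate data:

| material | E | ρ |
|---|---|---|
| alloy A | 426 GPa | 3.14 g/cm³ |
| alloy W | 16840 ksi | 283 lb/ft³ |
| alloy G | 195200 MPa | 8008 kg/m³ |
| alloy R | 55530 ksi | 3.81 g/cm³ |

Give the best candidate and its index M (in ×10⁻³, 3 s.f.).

After converting to SI:
  alloy A: E = 426.0 GPa, ρ = 3140 kg/m³
  alloy W: E = 116.1 GPa, ρ = 4533 kg/m³
  alloy G: E = 195.2 GPa, ρ = 8008 kg/m³
  alloy R: E = 382.9 GPa, ρ = 3810 kg/m³
  alloy A: M = 6.57×10⁻³
  alloy R: M = 5.14×10⁻³
  alloy W: M = 2.38×10⁻³
  alloy G: M = 1.74×10⁻³
Alloy A ranks first.

alloy A, M = 6.57×10⁻³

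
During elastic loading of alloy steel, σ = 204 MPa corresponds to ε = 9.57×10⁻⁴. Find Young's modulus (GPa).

213 GPa

E = σ/ε = 204 MPa / 9.57×10⁻⁴ = 213200 MPa = 213 GPa.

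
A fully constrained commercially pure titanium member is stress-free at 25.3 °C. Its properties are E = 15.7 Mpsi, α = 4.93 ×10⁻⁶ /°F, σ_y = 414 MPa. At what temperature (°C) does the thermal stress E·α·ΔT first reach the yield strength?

E = 15.7 Mpsi = 108.2 GPa.
α = 4.93×10⁻⁶/°F × 9/5 = 8.87×10⁻⁶/K.
E·α·ΔT = 414.0 MPa ⇒ ΔT = 414.0 / (108.2×10³ × 8.87×10⁻⁶) = 431.0 K.
T = 25.3 + 431.0 = 456.3 °C.

456 °C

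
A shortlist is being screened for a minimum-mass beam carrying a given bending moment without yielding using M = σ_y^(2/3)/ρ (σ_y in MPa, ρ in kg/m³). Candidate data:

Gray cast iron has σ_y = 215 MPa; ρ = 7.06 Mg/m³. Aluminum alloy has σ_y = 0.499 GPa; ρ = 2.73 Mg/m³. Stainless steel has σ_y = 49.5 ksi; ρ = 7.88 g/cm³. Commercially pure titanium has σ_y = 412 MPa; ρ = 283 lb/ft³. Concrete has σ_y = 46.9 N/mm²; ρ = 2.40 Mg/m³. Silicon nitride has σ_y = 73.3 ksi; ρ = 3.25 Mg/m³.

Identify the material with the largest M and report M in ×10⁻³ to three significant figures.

Normalizing units and computing the index:
  gray cast iron: σ_y = 215.0 MPa, ρ = 7060 kg/m³
  aluminum alloy: σ_y = 499.0 MPa, ρ = 2730 kg/m³
  stainless steel: σ_y = 341.3 MPa, ρ = 7880 kg/m³
  commercially pure titanium: σ_y = 412.0 MPa, ρ = 4533 kg/m³
  concrete: σ_y = 46.90 MPa, ρ = 2400 kg/m³
  silicon nitride: σ_y = 505.4 MPa, ρ = 3250 kg/m³
  aluminum alloy: M = 23.0×10⁻³
  silicon nitride: M = 19.5×10⁻³
  commercially pure titanium: M = 12.2×10⁻³
  stainless steel: M = 6.20×10⁻³
  concrete: M = 5.42×10⁻³
  gray cast iron: M = 5.08×10⁻³
Aluminum alloy ranks first.

aluminum alloy, M = 23.0×10⁻³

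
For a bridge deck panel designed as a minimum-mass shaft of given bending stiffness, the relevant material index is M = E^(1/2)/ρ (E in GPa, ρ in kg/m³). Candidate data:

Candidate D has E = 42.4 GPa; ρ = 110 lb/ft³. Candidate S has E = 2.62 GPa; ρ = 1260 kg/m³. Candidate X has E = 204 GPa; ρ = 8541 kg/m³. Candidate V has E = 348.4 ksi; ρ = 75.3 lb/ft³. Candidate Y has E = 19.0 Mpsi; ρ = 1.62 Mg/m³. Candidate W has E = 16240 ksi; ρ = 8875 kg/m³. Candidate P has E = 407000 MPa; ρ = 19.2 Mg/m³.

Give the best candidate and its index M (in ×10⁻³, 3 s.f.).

Convert each candidate to consistent units, then evaluate M:
  candidate D: E = 42.40 GPa, ρ = 1762 kg/m³
  candidate S: E = 2.620 GPa, ρ = 1260 kg/m³
  candidate X: E = 204.0 GPa, ρ = 8541 kg/m³
  candidate V: E = 2.402 GPa, ρ = 1206 kg/m³
  candidate Y: E = 131.0 GPa, ρ = 1620 kg/m³
  candidate W: E = 112.0 GPa, ρ = 8875 kg/m³
  candidate P: E = 407.0 GPa, ρ = 19200 kg/m³
  candidate Y: M = 7.07×10⁻³
  candidate D: M = 3.70×10⁻³
  candidate X: M = 1.67×10⁻³
  candidate V: M = 1.28×10⁻³
  candidate S: M = 1.28×10⁻³
  candidate W: M = 1.19×10⁻³
  candidate P: M = 1.05×10⁻³
The maximum is for candidate Y.

candidate Y, M = 7.07×10⁻³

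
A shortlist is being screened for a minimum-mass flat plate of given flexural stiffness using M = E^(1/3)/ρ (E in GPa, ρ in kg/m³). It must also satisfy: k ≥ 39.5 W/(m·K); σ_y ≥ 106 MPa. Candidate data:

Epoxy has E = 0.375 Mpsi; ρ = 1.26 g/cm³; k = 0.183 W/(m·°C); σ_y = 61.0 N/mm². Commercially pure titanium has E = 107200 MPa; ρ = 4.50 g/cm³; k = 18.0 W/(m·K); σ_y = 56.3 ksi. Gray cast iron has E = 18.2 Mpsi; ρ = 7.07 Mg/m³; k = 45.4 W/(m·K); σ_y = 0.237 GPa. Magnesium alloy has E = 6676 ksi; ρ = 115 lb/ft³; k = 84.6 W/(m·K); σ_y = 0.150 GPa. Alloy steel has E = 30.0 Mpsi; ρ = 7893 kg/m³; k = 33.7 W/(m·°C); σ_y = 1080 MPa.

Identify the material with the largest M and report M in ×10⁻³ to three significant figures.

magnesium alloy, M = 1.95×10⁻³

Screen on constraints: k ≥ 39.5 W/(m·K); σ_y ≥ 106 MPa. Survivors: gray cast iron, magnesium alloy.
In SI units:
  gray cast iron: E = 125.5 GPa, ρ = 7070 kg/m³
  magnesium alloy: E = 46.03 GPa, ρ = 1842 kg/m³
  magnesium alloy: M = 1.95×10⁻³
  gray cast iron: M = 0.708×10⁻³
Highest index: magnesium alloy.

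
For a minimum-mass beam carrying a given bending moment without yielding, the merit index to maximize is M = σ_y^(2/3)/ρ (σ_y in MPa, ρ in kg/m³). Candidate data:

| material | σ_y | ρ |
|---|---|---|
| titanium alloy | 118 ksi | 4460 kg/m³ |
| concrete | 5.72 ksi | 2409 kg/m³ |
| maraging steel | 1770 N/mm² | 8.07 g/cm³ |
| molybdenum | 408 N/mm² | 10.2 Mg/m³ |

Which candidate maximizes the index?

titanium alloy

Putting every candidate on a common basis:
  titanium alloy: σ_y = 813.6 MPa, ρ = 4460 kg/m³
  concrete: σ_y = 39.44 MPa, ρ = 2409 kg/m³
  maraging steel: σ_y = 1770 MPa, ρ = 8070 kg/m³
  molybdenum: σ_y = 408.0 MPa, ρ = 10200 kg/m³
  titanium alloy: M = 19.5×10⁻³
  maraging steel: M = 18.1×10⁻³
  molybdenum: M = 5.39×10⁻³
  concrete: M = 4.81×10⁻³
Highest index: titanium alloy.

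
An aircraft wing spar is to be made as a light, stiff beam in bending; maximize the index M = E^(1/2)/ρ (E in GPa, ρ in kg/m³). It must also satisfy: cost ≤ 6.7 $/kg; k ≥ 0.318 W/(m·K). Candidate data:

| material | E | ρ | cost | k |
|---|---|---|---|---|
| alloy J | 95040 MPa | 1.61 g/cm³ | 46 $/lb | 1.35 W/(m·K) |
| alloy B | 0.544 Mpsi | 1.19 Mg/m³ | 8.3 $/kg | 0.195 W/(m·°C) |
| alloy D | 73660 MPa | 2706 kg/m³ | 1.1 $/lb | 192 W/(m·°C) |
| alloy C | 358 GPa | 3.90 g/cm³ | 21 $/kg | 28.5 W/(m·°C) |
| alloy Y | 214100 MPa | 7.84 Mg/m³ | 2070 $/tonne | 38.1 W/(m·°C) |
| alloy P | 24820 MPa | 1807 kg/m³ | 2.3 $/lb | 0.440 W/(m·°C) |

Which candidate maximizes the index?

alloy D

Screen on constraints: cost ≤ 6.7 $/kg; k ≥ 0.318 W/(m·K). Survivors: alloy D, alloy Y, alloy P.
Convert each candidate to consistent units, then evaluate M:
  alloy D: E = 73.66 GPa, ρ = 2706 kg/m³
  alloy Y: E = 214.1 GPa, ρ = 7840 kg/m³
  alloy P: E = 24.82 GPa, ρ = 1807 kg/m³
  alloy D: M = 3.17×10⁻³
  alloy P: M = 2.76×10⁻³
  alloy Y: M = 1.87×10⁻³
Alloy D ranks first.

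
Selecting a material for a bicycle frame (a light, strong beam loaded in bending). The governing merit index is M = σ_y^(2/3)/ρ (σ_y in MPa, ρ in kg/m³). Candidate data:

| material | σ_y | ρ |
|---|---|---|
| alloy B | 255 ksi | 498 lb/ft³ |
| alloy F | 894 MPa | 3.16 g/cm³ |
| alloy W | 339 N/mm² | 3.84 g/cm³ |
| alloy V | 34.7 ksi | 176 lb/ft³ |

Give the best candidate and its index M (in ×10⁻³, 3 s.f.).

Normalizing units and computing the index:
  alloy B: σ_y = 1758 MPa, ρ = 7977 kg/m³
  alloy F: σ_y = 894.0 MPa, ρ = 3160 kg/m³
  alloy W: σ_y = 339.0 MPa, ρ = 3840 kg/m³
  alloy V: σ_y = 239.2 MPa, ρ = 2819 kg/m³
  alloy F: M = 29.4×10⁻³
  alloy B: M = 18.3×10⁻³
  alloy V: M = 13.7×10⁻³
  alloy W: M = 12.7×10⁻³
The maximum is for alloy F.

alloy F, M = 29.4×10⁻³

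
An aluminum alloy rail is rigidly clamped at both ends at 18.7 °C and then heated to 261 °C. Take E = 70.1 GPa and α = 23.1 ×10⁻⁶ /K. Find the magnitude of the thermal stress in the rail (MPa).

ΔT = 242.3 K. Constrained thermal stress σ = E·α·ΔT = 70.10×10³ MPa × 23.1×10⁻⁶ × 242.3 = 392 MPa (compressive).

392 MPa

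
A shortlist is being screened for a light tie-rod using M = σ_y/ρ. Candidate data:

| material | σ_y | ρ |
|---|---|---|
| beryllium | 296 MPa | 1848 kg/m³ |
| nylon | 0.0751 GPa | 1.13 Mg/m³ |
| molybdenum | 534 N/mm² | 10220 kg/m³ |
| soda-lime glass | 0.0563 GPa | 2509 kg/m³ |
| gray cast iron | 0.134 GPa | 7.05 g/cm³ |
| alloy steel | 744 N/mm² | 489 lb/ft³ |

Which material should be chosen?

beryllium

After converting to SI:
  beryllium: σ_y = 296.0 MPa, ρ = 1848 kg/m³
  nylon: σ_y = 75.10 MPa, ρ = 1130 kg/m³
  molybdenum: σ_y = 534.0 MPa, ρ = 10220 kg/m³
  soda-lime glass: σ_y = 56.30 MPa, ρ = 2509 kg/m³
  gray cast iron: σ_y = 134.0 MPa, ρ = 7050 kg/m³
  alloy steel: σ_y = 744.0 MPa, ρ = 7833 kg/m³
  beryllium: M = 160 kN·m/kg
  alloy steel: M = 95.0 kN·m/kg
  nylon: M = 66.5 kN·m/kg
  molybdenum: M = 52.3 kN·m/kg
  soda-lime glass: M = 22.4 kN·m/kg
  gray cast iron: M = 19.0 kN·m/kg
Beryllium ranks first.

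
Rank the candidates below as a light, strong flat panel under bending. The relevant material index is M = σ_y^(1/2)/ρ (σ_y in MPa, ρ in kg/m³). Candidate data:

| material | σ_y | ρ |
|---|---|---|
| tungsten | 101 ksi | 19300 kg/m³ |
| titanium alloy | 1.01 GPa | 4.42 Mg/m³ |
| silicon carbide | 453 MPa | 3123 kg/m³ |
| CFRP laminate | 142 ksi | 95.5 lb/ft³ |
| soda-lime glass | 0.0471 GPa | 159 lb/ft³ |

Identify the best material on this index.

Convert each candidate to consistent units, then evaluate M:
  tungsten: σ_y = 696.4 MPa, ρ = 19300 kg/m³
  titanium alloy: σ_y = 1010 MPa, ρ = 4420 kg/m³
  silicon carbide: σ_y = 453.0 MPa, ρ = 3123 kg/m³
  CFRP laminate: σ_y = 979.1 MPa, ρ = 1530 kg/m³
  soda-lime glass: σ_y = 47.10 MPa, ρ = 2547 kg/m³
  CFRP laminate: M = 20.5×10⁻³
  titanium alloy: M = 7.19×10⁻³
  silicon carbide: M = 6.82×10⁻³
  soda-lime glass: M = 2.69×10⁻³
  tungsten: M = 1.37×10⁻³
CFRP laminate has the largest M.

CFRP laminate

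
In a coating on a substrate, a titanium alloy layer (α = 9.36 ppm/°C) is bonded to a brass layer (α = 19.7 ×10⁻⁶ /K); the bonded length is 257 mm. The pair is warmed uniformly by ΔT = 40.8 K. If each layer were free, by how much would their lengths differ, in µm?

108 µm

Δα = |9.36 − 19.7|×10⁻⁶/K = 10.3×10⁻⁶/K.
ΔL_mismatch = Δα·L·ΔT = 10.3×10⁻⁶ × 257.0 mm × 40.8 K = 108 µm.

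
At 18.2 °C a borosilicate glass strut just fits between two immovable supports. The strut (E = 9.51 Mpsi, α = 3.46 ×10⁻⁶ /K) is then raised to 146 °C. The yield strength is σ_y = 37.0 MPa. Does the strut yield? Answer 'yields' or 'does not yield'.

E = 9.51 Mpsi = 65.57 GPa.
ΔT = 127.8 K. Constrained thermal stress σ = E·α·ΔT = 65.57×10³ MPa × 3.46×10⁻⁶ × 127.8 = 29.0 MPa (compressive).
Compare to σ_y = 37.0 MPa: σ < σ_y, so it does not yield.

does not yield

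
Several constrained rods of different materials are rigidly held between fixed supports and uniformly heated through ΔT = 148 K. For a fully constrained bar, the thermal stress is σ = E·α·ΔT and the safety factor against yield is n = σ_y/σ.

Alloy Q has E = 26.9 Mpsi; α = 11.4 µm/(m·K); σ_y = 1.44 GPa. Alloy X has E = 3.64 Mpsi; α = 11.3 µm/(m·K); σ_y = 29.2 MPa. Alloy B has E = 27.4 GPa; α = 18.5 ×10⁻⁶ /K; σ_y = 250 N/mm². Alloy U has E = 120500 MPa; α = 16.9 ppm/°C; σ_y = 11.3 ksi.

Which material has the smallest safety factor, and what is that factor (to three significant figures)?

In consistent units (E in GPa, α in ×10⁻⁶/K, σ_y in MPa):
  alloy Q: E = 185.5, α = 11.4, σ_y = 1440 → σ = 313 MPa, n = 4.60
  alloy X: E = 25.10, α = 11.3, σ_y = 29.20 → σ = 42.0 MPa, n = 0.696
  alloy B: E = 27.40, α = 18.5, σ_y = 250.0 → σ = 75.0 MPa, n = 3.33
  alloy U: E = 120.5, α = 16.9, σ_y = 77.91 → σ = 301 MPa, n = 0.259
Alloy U has the lowest safety factor, n = 0.259.

alloy U, n = 0.259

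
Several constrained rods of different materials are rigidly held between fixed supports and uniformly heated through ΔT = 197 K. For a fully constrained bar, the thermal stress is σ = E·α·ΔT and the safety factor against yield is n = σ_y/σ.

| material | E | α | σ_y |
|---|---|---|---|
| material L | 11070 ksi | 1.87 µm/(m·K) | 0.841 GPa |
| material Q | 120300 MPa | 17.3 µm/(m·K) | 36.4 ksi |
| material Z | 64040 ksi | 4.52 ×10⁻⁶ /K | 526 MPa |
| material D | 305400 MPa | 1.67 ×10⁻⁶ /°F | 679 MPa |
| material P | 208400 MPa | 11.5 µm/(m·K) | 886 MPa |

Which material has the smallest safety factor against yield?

With everything in SI (GPa, ×10⁻⁶/K, MPa):
  material L: E = 76.32, α = 1.87, σ_y = 841.0 → σ = 28.1 MPa, n = 29.9
  material Q: E = 120.3, α = 17.3, σ_y = 251.0 → σ = 410 MPa, n = 0.612
  material Z: E = 441.5, α = 4.52, σ_y = 526.0 → σ = 393 MPa, n = 1.34
  material D: E = 305.4, α = 3.01, σ_y = 679.0 → σ = 181 MPa, n = 3.75
  material P: E = 208.4, α = 11.5, σ_y = 886.0 → σ = 472 MPa, n = 1.88
Material Q has the lowest safety factor, n = 0.612.

material Q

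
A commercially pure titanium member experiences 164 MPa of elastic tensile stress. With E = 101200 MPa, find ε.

E = 101200 MPa = 101.2 GPa = 101200 MPa.
ε = σ/E = 164 / 101200 = 1.62×10⁻³.

1.62×10⁻³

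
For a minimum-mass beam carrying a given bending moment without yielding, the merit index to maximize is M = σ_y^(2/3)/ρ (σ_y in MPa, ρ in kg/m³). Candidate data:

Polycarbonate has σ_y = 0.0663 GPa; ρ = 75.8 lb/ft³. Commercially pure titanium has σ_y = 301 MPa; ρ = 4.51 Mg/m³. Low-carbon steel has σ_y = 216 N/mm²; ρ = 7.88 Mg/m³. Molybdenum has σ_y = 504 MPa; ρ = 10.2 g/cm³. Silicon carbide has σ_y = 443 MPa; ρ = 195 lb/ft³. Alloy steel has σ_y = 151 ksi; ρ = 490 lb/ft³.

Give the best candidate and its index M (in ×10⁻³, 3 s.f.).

silicon carbide, M = 18.6×10⁻³

After converting to SI:
  polycarbonate: σ_y = 66.30 MPa, ρ = 1214 kg/m³
  commercially pure titanium: σ_y = 301.0 MPa, ρ = 4510 kg/m³
  low-carbon steel: σ_y = 216.0 MPa, ρ = 7880 kg/m³
  molybdenum: σ_y = 504.0 MPa, ρ = 10200 kg/m³
  silicon carbide: σ_y = 443.0 MPa, ρ = 3124 kg/m³
  alloy steel: σ_y = 1041 MPa, ρ = 7849 kg/m³
  silicon carbide: M = 18.6×10⁻³
  polycarbonate: M = 13.5×10⁻³
  alloy steel: M = 13.1×10⁻³
  commercially pure titanium: M = 9.96×10⁻³
  molybdenum: M = 6.21×10⁻³
  low-carbon steel: M = 4.57×10⁻³
Silicon carbide ranks first.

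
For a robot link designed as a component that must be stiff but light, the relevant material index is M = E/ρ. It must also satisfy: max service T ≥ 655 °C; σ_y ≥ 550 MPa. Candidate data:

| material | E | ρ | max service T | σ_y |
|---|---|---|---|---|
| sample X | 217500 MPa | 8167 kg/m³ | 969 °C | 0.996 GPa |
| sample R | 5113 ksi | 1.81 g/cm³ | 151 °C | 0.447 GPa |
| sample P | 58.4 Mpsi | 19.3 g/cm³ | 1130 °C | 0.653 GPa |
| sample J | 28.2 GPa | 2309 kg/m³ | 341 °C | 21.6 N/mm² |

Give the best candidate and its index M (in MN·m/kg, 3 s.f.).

Screen on constraints: max service T ≥ 655 °C; σ_y ≥ 550 MPa. Survivors: sample X, sample P.
Putting every candidate on a common basis:
  sample X: E = 217.5 GPa, ρ = 8167 kg/m³
  sample P: E = 402.7 GPa, ρ = 19300 kg/m³
  sample X: M = 26.6 MN·m/kg
  sample P: M = 20.9 MN·m/kg
Sample X ranks first.

sample X, M = 26.6 MN·m/kg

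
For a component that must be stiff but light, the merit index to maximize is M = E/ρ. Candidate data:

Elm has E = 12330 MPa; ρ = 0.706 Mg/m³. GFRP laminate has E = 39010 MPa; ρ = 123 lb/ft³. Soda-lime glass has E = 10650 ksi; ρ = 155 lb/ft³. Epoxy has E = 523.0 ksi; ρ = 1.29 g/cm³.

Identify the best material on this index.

Putting every candidate on a common basis:
  elm: E = 12.33 GPa, ρ = 706.0 kg/m³
  GFRP laminate: E = 39.01 GPa, ρ = 1970 kg/m³
  soda-lime glass: E = 73.43 GPa, ρ = 2483 kg/m³
  epoxy: E = 3.606 GPa, ρ = 1290 kg/m³
  soda-lime glass: M = 29.6 MN·m/kg
  GFRP laminate: M = 19.8 MN·m/kg
  elm: M = 17.5 MN·m/kg
  epoxy: M = 2.80 MN·m/kg
The maximum is for soda-lime glass.

soda-lime glass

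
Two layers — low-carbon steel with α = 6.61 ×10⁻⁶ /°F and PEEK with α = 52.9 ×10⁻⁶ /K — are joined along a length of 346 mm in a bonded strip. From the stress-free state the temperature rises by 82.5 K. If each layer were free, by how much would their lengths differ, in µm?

low-carbon steel: α = 6.61×10⁻⁶/°F × 9/5 = 11.9×10⁻⁶/K.
Δα = |11.9 − 52.9|×10⁻⁶/K = 41.0×10⁻⁶/K.
ΔL_mismatch = Δα·L·ΔT = 41.0×10⁻⁶ × 346.0 mm × 82.5 K = 1170 µm.

1170 µm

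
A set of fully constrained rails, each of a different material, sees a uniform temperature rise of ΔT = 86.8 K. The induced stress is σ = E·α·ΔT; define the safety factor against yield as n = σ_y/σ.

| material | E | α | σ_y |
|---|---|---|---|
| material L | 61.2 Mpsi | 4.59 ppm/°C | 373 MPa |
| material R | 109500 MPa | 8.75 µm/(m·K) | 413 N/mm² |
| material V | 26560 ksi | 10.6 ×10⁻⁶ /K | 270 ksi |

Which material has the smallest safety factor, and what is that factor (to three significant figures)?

material L, n = 2.22

Converting E to GPa, α to ×10⁻⁶/K, σ_y to MPa, then σ and n for each:
  material L: E = 422.0, α = 4.59, σ_y = 373.0 → σ = 168 MPa, n = 2.22
  material R: E = 109.5, α = 8.75, σ_y = 413.0 → σ = 83.2 MPa, n = 4.97
  material V: E = 183.1, α = 10.6, σ_y = 1862 → σ = 168 MPa, n = 11.0
The minimum is material L at n = 2.22.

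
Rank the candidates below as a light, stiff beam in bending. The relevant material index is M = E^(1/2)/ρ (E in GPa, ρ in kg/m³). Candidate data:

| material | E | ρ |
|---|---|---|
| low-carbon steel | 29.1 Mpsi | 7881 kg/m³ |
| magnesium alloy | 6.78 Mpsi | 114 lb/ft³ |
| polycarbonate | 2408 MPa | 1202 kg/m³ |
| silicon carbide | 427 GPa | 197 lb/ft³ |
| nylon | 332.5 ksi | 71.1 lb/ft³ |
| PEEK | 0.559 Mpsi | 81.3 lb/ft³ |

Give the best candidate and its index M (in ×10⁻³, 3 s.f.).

Putting every candidate on a common basis:
  low-carbon steel: E = 200.6 GPa, ρ = 7881 kg/m³
  magnesium alloy: E = 46.75 GPa, ρ = 1826 kg/m³
  polycarbonate: E = 2.408 GPa, ρ = 1202 kg/m³
  silicon carbide: E = 427.0 GPa, ρ = 3156 kg/m³
  nylon: E = 2.293 GPa, ρ = 1139 kg/m³
  PEEK: E = 3.854 GPa, ρ = 1302 kg/m³
  silicon carbide: M = 6.55×10⁻³
  magnesium alloy: M = 3.74×10⁻³
  low-carbon steel: M = 1.80×10⁻³
  PEEK: M = 1.51×10⁻³
  nylon: M = 1.33×10⁻³
  polycarbonate: M = 1.29×10⁻³
Silicon carbide has the largest M.

silicon carbide, M = 6.55×10⁻³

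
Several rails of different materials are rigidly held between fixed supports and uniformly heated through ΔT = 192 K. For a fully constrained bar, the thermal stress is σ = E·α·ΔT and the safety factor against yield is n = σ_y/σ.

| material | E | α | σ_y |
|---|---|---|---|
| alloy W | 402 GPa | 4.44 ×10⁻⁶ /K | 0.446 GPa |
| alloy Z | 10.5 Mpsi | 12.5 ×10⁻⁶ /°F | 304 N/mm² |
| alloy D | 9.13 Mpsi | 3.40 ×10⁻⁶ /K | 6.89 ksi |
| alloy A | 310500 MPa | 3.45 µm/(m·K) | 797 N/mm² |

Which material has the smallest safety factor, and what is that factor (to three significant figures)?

alloy Z, n = 0.972

In consistent units (E in GPa, α in ×10⁻⁶/K, σ_y in MPa):
  alloy W: E = 402.0, α = 4.44, σ_y = 446.0 → σ = 343 MPa, n = 1.30
  alloy Z: E = 72.39, α = 22.5, σ_y = 304.0 → σ = 313 MPa, n = 0.972
  alloy D: E = 62.95, α = 3.40, σ_y = 47.50 → σ = 41.1 MPa, n = 1.16
  alloy A: E = 310.5, α = 3.45, σ_y = 797.0 → σ = 206 MPa, n = 3.88
Smallest n: alloy Z with n = 0.972.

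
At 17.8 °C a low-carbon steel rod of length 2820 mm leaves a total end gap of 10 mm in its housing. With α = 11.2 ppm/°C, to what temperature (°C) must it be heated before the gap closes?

334 °C

α·L₀·ΔT = 10.0 mm ⇒ ΔT = 10.0 / (11.2×10⁻⁶ × 2820.0) = 316.6 K.
T = 17.8 + 316.6 = 334.4 °C.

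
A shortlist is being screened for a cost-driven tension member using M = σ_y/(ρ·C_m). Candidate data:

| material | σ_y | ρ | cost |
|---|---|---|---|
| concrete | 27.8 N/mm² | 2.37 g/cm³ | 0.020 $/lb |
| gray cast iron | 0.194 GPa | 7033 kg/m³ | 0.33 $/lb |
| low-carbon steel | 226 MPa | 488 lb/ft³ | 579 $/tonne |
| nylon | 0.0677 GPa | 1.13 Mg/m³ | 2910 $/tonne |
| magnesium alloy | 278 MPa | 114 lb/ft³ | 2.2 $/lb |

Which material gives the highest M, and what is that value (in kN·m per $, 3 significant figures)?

concrete, M = 266 kN·m per $

Normalizing units and computing the index:
  concrete: σ_y = 27.80 MPa, ρ = 2370 kg/m³, cost = 0.04409 $/kg
  gray cast iron: σ_y = 194.0 MPa, ρ = 7033 kg/m³, cost = 0.7275 $/kg
  low-carbon steel: σ_y = 226.0 MPa, ρ = 7817 kg/m³, cost = 0.5790 $/kg
  nylon: σ_y = 67.70 MPa, ρ = 1130 kg/m³, cost = 2.910 $/kg
  magnesium alloy: σ_y = 278.0 MPa, ρ = 1826 kg/m³, cost = 4.850 $/kg
  concrete: M = 266 kN·m per $
  low-carbon steel: M = 49.9 kN·m per $
  gray cast iron: M = 37.9 kN·m per $
  magnesium alloy: M = 31.4 kN·m per $
  nylon: M = 20.6 kN·m per $
Concrete ranks first.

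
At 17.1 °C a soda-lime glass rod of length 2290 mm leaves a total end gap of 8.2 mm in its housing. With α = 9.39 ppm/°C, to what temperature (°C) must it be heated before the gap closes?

α·L₀·ΔT = 8.2 mm ⇒ ΔT = 8.2 / (9.39×10⁻⁶ × 2290.0) = 381.3 K.
T = 17.1 + 381.3 = 398.4 °C.

398 °C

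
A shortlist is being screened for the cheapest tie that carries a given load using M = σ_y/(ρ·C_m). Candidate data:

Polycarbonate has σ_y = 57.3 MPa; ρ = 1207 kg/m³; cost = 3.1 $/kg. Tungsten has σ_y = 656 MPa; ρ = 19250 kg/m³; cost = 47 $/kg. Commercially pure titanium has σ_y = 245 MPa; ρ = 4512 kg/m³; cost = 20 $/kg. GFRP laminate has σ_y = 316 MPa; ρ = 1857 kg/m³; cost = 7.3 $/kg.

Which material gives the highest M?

GFRP laminate

Evaluate M for each candidate:
  GFRP laminate: M = 23.3 kN·m per $
  polycarbonate: M = 15.3 kN·m per $
  commercially pure titanium: M = 2.71 kN·m per $
  tungsten: M = 0.725 kN·m per $
The maximum is for GFRP laminate.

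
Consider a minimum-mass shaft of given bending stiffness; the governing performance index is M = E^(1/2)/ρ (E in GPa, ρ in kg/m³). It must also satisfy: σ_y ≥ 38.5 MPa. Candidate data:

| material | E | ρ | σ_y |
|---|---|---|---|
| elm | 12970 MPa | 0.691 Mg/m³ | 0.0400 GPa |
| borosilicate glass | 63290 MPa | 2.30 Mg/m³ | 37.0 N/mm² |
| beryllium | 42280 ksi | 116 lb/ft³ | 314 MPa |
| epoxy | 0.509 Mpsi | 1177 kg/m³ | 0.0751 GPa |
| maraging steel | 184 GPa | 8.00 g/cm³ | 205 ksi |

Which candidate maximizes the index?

beryllium

Screen on constraints: σ_y ≥ 38.5 MPa. Survivors: elm, beryllium, epoxy, maraging steel.
Convert each candidate to consistent units, then evaluate M:
  elm: E = 12.97 GPa, ρ = 691.0 kg/m³
  beryllium: E = 291.5 GPa, ρ = 1858 kg/m³
  epoxy: E = 3.509 GPa, ρ = 1177 kg/m³
  maraging steel: E = 184.0 GPa, ρ = 8000 kg/m³
  beryllium: M = 9.19×10⁻³
  elm: M = 5.21×10⁻³
  maraging steel: M = 1.70×10⁻³
  epoxy: M = 1.59×10⁻³
The maximum is for beryllium.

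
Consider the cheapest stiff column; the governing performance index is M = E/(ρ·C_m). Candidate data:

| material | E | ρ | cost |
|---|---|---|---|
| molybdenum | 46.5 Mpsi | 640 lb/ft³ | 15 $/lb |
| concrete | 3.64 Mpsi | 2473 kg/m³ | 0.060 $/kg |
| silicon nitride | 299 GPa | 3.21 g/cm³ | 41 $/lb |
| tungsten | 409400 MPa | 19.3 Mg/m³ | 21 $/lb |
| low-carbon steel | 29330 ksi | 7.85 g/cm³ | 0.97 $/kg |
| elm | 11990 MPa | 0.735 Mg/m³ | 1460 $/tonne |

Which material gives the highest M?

In SI units:
  molybdenum: E = 320.6 GPa, ρ = 10250 kg/m³, cost = 33.07 $/kg
  concrete: E = 25.10 GPa, ρ = 2473 kg/m³, cost = 0.06000 $/kg
  silicon nitride: E = 299.0 GPa, ρ = 3210 kg/m³, cost = 90.39 $/kg
  tungsten: E = 409.4 GPa, ρ = 19300 kg/m³, cost = 46.30 $/kg
  low-carbon steel: E = 202.2 GPa, ρ = 7850 kg/m³, cost = 0.9700 $/kg
  elm: E = 11.99 GPa, ρ = 735.0 kg/m³, cost = 1.460 $/kg
  concrete: M = 169 MN·m per $
  low-carbon steel: M = 26.6 MN·m per $
  elm: M = 11.2 MN·m per $
  silicon nitride: M = 1.03 MN·m per $
  molybdenum: M = 0.946 MN·m per $
  tungsten: M = 0.458 MN·m per $
Concrete has the largest M.

concrete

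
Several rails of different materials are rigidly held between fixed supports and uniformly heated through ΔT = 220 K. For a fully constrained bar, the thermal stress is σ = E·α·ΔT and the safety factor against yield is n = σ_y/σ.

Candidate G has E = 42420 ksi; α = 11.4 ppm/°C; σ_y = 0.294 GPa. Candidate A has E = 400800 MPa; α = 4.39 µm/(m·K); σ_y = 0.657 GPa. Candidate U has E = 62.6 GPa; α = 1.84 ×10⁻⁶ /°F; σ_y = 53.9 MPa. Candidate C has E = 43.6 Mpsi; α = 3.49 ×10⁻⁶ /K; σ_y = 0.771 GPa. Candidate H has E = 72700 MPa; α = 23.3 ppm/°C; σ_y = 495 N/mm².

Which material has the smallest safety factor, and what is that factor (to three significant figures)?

candidate G, n = 0.401

With everything in SI (GPa, ×10⁻⁶/K, MPa):
  candidate G: E = 292.5, α = 11.4, σ_y = 294.0 → σ = 734 MPa, n = 0.401
  candidate A: E = 400.8, α = 4.39, σ_y = 657.0 → σ = 387 MPa, n = 1.70
  candidate U: E = 62.60, α = 3.31, σ_y = 53.90 → σ = 45.6 MPa, n = 1.18
  candidate C: E = 300.6, α = 3.49, σ_y = 771.0 → σ = 231 MPa, n = 3.34
  candidate H: E = 72.70, α = 23.3, σ_y = 495.0 → σ = 373 MPa, n = 1.33
Smallest n: candidate G with n = 0.401.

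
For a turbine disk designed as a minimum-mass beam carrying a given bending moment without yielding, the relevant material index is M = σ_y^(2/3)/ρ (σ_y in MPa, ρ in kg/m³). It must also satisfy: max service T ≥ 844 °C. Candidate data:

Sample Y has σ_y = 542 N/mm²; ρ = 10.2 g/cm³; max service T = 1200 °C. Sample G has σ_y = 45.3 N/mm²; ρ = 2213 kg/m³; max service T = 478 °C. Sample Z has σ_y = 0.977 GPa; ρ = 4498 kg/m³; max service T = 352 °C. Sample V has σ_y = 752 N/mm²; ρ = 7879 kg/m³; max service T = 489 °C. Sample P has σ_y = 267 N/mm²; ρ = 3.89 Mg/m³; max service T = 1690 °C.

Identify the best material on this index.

sample P

Screen on constraints: max service T ≥ 844 °C. Survivors: sample Y, sample P.
Convert each candidate to consistent units, then evaluate M:
  sample Y: σ_y = 542.0 MPa, ρ = 10200 kg/m³
  sample P: σ_y = 267.0 MPa, ρ = 3890 kg/m³
  sample P: M = 10.7×10⁻³
  sample Y: M = 6.52×10⁻³
Sample P ranks first.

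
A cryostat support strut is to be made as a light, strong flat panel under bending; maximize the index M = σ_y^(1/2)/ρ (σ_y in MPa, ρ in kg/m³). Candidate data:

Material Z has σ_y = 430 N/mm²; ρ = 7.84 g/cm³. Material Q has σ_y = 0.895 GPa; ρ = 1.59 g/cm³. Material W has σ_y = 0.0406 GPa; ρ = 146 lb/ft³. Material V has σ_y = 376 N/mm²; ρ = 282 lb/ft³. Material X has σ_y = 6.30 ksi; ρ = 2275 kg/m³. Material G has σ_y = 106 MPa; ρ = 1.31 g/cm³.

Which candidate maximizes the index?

Normalizing units and computing the index:
  material Z: σ_y = 430.0 MPa, ρ = 7840 kg/m³
  material Q: σ_y = 895.0 MPa, ρ = 1590 kg/m³
  material W: σ_y = 40.60 MPa, ρ = 2339 kg/m³
  material V: σ_y = 376.0 MPa, ρ = 4517 kg/m³
  material X: σ_y = 43.44 MPa, ρ = 2275 kg/m³
  material G: σ_y = 106.0 MPa, ρ = 1310 kg/m³
  material Q: M = 18.8×10⁻³
  material G: M = 7.86×10⁻³
  material V: M = 4.29×10⁻³
  material X: M = 2.90×10⁻³
  material W: M = 2.72×10⁻³
  material Z: M = 2.64×10⁻³
Material Q ranks first.

material Q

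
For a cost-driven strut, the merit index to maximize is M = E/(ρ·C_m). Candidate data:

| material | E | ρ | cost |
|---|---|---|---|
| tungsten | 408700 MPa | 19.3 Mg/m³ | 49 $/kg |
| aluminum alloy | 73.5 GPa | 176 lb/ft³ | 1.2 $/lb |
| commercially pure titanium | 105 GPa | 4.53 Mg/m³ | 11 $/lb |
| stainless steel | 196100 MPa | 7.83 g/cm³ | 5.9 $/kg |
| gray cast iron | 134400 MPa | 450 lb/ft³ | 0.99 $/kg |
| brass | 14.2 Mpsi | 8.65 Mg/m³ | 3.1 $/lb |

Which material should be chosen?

In SI units:
  tungsten: E = 408.7 GPa, ρ = 19300 kg/m³, cost = 49.00 $/kg
  aluminum alloy: E = 73.50 GPa, ρ = 2819 kg/m³, cost = 2.646 $/kg
  commercially pure titanium: E = 105.0 GPa, ρ = 4530 kg/m³, cost = 24.25 $/kg
  stainless steel: E = 196.1 GPa, ρ = 7830 kg/m³, cost = 5.900 $/kg
  gray cast iron: E = 134.4 GPa, ρ = 7208 kg/m³, cost = 0.9900 $/kg
  brass: E = 97.91 GPa, ρ = 8650 kg/m³, cost = 6.834 $/kg
  gray cast iron: M = 18.8 MN·m per $
  aluminum alloy: M = 9.85 MN·m per $
  stainless steel: M = 4.24 MN·m per $
  brass: M = 1.66 MN·m per $
  commercially pure titanium: M = 0.956 MN·m per $
  tungsten: M = 0.432 MN·m per $
Gray cast iron has the largest M.

gray cast iron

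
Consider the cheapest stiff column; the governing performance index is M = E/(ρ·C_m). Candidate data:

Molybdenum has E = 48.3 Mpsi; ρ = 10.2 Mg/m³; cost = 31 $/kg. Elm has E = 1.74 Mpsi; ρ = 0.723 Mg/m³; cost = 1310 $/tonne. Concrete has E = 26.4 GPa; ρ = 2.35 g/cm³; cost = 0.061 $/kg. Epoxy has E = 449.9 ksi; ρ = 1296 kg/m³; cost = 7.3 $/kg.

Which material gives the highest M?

concrete

In SI units:
  molybdenum: E = 333.0 GPa, ρ = 10200 kg/m³, cost = 31.00 $/kg
  elm: E = 12.00 GPa, ρ = 723.0 kg/m³, cost = 1.310 $/kg
  concrete: E = 26.40 GPa, ρ = 2350 kg/m³, cost = 0.06100 $/kg
  epoxy: E = 3.102 GPa, ρ = 1296 kg/m³, cost = 7.300 $/kg
  concrete: M = 184 MN·m per $
  elm: M = 12.7 MN·m per $
  molybdenum: M = 1.05 MN·m per $
  epoxy: M = 0.328 MN·m per $
Concrete ranks first.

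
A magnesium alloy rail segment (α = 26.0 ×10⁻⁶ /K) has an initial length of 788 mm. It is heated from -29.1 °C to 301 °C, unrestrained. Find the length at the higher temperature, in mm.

ΔT = 301 − (-29.1) = 330.1 K.
ΔL = α·L₀·ΔT = 26.0×10⁻⁶ × 788 mm × 330.1 K = 6.76 mm.
L = L₀ + ΔL = 788 + 6.76 = 794.76 mm.

794.76 mm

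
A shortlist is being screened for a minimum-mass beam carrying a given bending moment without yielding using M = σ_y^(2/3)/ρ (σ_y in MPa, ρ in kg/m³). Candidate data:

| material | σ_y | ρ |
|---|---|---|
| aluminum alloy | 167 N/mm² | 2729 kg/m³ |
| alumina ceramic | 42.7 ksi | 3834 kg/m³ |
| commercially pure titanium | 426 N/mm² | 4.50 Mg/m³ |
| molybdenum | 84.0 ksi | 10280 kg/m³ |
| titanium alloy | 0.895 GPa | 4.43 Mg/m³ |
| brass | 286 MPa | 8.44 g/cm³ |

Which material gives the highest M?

titanium alloy

In SI units:
  aluminum alloy: σ_y = 167.0 MPa, ρ = 2729 kg/m³
  alumina ceramic: σ_y = 294.4 MPa, ρ = 3834 kg/m³
  commercially pure titanium: σ_y = 426.0 MPa, ρ = 4500 kg/m³
  molybdenum: σ_y = 579.2 MPa, ρ = 10280 kg/m³
  titanium alloy: σ_y = 895.0 MPa, ρ = 4430 kg/m³
  brass: σ_y = 286.0 MPa, ρ = 8440 kg/m³
  titanium alloy: M = 21.0×10⁻³
  commercially pure titanium: M = 12.6×10⁻³
  alumina ceramic: M = 11.5×10⁻³
  aluminum alloy: M = 11.1×10⁻³
  molybdenum: M = 6.76×10⁻³
  brass: M = 5.14×10⁻³
Highest index: titanium alloy.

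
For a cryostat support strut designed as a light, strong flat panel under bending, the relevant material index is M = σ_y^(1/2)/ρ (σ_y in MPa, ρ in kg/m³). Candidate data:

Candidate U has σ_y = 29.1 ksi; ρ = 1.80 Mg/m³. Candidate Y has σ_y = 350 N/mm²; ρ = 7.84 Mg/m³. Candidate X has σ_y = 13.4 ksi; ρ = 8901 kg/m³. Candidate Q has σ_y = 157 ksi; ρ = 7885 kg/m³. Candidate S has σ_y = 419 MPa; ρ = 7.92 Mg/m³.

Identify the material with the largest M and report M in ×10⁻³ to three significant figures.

In SI units:
  candidate U: σ_y = 200.6 MPa, ρ = 1800 kg/m³
  candidate Y: σ_y = 350.0 MPa, ρ = 7840 kg/m³
  candidate X: σ_y = 92.39 MPa, ρ = 8901 kg/m³
  candidate Q: σ_y = 1082 MPa, ρ = 7885 kg/m³
  candidate S: σ_y = 419.0 MPa, ρ = 7920 kg/m³
  candidate U: M = 7.87×10⁻³
  candidate Q: M = 4.17×10⁻³
  candidate S: M = 2.58×10⁻³
  candidate Y: M = 2.39×10⁻³
  candidate X: M = 1.08×10⁻³
The maximum is for candidate U.

candidate U, M = 7.87×10⁻³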